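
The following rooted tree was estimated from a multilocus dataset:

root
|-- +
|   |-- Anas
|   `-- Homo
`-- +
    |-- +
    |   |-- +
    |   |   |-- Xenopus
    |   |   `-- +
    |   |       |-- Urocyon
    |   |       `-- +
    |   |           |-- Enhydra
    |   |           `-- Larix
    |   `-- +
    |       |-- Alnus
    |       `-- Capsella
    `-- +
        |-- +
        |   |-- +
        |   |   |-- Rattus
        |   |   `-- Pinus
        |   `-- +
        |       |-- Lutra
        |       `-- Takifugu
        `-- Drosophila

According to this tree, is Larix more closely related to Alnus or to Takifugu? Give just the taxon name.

Alnus

The MRCA of Larix and Alnus subtends ((Xenopus,(Urocyon,(Enhydra,Larix))),(Alnus,Capsella)) (6 taxa).
The MRCA of Larix and Takifugu subtends (((Xenopus,(Urocyon,(Enhydra,Larix))),(Alnus,Capsella)),(((Rattus,Pinus),(Lutra,Takifugu)),Drosophila)) (11 taxa).
The first is nested inside the second, so Larix shares a more recent common ancestor with Alnus.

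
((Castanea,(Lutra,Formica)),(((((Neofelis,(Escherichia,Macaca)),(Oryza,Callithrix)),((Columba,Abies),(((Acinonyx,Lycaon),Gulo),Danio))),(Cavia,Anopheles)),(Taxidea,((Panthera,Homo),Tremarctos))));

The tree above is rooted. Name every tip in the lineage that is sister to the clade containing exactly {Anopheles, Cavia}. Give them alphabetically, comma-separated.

Abies, Acinonyx, Callithrix, Columba, Danio, Escherichia, Gulo, Lycaon, Macaca, Neofelis, Oryza

The clade containing exactly {Anopheles, Cavia} attaches to the tree at the node subtending ((((Neofelis,(Escherichia,Macaca)),(Oryza,Callithrix)),((Columba,Abies),(((Acinonyx,Lycaon),Gulo),Danio))),(Cavia,Anopheles)).
The other lineage descending from that same node — the sister group — is (((Neofelis,(Escherichia,Macaca)),(Oryza,Callithrix)),((Columba,Abies),(((Acinonyx,Lycaon),Gulo),Danio))); its 11 tips in alphabetical order are the answer.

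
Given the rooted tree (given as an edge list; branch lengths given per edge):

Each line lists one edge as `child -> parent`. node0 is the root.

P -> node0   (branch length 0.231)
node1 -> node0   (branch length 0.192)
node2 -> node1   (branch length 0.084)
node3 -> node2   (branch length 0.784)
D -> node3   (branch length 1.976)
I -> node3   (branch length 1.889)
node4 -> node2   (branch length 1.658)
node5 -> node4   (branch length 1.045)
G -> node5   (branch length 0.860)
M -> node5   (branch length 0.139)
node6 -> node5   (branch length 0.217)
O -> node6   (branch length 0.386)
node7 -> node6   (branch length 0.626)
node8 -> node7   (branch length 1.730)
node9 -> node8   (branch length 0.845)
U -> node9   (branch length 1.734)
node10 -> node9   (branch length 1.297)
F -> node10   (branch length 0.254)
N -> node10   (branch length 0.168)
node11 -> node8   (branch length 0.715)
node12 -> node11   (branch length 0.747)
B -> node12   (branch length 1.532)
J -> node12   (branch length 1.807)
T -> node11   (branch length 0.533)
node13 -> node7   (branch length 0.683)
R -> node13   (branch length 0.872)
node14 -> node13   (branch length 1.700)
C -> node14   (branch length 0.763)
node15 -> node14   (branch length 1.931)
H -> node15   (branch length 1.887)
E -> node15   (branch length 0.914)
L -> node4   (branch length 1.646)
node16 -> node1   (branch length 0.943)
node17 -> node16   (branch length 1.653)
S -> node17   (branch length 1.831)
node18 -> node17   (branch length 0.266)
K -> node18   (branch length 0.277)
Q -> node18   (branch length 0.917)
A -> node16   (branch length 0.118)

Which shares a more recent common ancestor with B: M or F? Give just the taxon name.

F

The MRCA of B and F subtends ((U,(F,N)),((B,J),T)) (6 taxa).
The MRCA of B and M subtends (G,M,(O,(((U,(F,N)),((B,J),T)),(R,(C,(H,E)))))) (13 taxa).
The first is nested inside the second, so B shares a more recent common ancestor with F.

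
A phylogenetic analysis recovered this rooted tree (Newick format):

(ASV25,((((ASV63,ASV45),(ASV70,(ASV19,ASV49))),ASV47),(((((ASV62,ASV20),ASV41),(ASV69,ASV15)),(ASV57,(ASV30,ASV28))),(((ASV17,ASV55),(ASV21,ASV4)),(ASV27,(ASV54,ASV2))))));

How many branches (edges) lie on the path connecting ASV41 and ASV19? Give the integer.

10

The MRCA of ASV41 and ASV19 is the node subtending ((((ASV63,ASV45),(ASV70,(ASV19,ASV49))),ASV47),(((((ASV62,ASV20),ASV41),(ASV69,ASV15)),(ASV57,(ASV30,ASV28))),(((ASV17,ASV55),(ASV21,ASV4)),(ASV27,(ASV54,ASV2))))).
From ASV41 up to that node: 5 branches. From ASV19 up to the same node: 5 branches. Total: 5 + 5 = 10.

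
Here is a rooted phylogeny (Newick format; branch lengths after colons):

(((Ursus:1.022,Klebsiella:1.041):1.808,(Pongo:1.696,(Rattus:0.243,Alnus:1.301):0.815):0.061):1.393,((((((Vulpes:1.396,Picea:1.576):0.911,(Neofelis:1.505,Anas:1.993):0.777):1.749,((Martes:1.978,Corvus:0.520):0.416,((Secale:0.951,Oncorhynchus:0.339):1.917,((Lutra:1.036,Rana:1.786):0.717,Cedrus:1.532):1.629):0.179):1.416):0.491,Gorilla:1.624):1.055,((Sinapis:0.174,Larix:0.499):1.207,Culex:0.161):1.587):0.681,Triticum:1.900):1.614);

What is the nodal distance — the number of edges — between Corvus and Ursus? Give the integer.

10

The MRCA of Corvus and Ursus is the root of the tree.
From Corvus up to that node: 7 branches. From Ursus up to the same node: 3 branches. Total: 7 + 3 = 10.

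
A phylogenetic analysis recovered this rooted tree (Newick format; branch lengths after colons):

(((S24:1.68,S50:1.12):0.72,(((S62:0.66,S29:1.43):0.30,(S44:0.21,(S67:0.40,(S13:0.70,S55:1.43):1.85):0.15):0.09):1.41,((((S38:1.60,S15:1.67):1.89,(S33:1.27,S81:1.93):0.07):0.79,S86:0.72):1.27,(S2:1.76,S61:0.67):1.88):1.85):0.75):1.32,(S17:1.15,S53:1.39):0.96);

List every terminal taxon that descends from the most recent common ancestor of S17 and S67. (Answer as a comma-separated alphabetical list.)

S13, S15, S17, S2, S24, S29, S33, S38, S44, S50, S53, S55, S61, S62, S67, S81, S86

Tracing S17: it sits inside (S17,S53).
Tracing S67: it sits inside (S67,(S13,S55)).
The smallest clade enclosing both is the whole tree (their MRCA is the root), so the answer is all 17 tips in alphabetical order.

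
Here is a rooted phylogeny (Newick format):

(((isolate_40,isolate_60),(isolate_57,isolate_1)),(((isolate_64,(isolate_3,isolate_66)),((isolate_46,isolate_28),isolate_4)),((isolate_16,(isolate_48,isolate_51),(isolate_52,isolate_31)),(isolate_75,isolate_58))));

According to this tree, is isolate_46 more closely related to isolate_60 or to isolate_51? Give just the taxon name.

isolate_51

The MRCA of isolate_46 and isolate_51 subtends (((isolate_64,(isolate_3,isolate_66)),((isolate_46,isolate_28),isolate_4)),((isolate_16,(isolate_48,isolate_51),(isolate_52,isolate_31)),(isolate_75,isolate_58))) (13 taxa).
The MRCA of isolate_46 and isolate_60 is the root, subtending the entire tree (17 taxa).
The first is nested inside the second, so isolate_46 shares a more recent common ancestor with isolate_51.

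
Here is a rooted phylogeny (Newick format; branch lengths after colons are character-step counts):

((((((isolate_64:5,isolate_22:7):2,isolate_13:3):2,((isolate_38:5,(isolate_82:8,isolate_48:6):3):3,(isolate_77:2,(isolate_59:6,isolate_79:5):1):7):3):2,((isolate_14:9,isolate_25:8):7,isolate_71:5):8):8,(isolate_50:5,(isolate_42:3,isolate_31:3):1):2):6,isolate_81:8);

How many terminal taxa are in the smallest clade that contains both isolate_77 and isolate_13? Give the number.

9

The MRCA of isolate_77 and isolate_13 is the node subtending (((isolate_64,isolate_22),isolate_13),((isolate_38,(isolate_82,isolate_48)),(isolate_77,(isolate_59,isolate_79)))).
That clade contains 9 terminal taxa: isolate_13, isolate_22, isolate_38, isolate_48, isolate_59, isolate_64, isolate_77, isolate_79, isolate_82.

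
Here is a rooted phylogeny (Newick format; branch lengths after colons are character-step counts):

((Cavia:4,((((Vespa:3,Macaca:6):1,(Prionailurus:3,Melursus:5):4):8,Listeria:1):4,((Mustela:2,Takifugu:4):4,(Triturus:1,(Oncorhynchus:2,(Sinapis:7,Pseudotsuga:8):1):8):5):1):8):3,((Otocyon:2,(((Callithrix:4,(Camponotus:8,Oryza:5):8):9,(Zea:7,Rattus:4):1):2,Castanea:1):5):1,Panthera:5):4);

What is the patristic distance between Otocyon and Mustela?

The path runs Otocyon → … → MRCA → … → Mustela; the MRCA is the root of the tree.
Branch lengths along that path: 2 + 1 + 4 + 3 + 8 + 1 + 4 + 2 = 25.

25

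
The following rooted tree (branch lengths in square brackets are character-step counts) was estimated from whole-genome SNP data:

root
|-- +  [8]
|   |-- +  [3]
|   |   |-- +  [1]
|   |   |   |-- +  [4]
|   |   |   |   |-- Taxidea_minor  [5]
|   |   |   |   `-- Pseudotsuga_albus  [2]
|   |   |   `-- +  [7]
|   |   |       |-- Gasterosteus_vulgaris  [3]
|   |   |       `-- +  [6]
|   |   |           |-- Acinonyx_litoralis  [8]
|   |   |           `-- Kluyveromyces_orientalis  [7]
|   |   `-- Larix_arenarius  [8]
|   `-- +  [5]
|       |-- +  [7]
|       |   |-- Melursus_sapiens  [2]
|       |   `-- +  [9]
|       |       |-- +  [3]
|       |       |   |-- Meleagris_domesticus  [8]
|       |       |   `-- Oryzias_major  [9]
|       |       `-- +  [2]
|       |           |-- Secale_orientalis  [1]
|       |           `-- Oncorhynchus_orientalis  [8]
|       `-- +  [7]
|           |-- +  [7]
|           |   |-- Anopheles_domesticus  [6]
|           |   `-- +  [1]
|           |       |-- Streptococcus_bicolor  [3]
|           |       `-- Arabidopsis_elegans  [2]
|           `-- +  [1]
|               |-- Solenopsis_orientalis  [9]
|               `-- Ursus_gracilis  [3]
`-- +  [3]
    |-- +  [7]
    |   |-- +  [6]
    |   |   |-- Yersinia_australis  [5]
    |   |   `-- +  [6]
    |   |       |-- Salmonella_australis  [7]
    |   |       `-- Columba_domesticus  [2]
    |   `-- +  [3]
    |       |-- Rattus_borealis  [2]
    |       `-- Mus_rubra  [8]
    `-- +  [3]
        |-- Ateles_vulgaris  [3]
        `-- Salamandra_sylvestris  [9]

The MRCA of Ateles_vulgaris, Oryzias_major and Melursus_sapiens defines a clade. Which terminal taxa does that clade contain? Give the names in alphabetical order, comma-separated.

Acinonyx_litoralis, Anopheles_domesticus, Arabidopsis_elegans, Ateles_vulgaris, Columba_domesticus, Gasterosteus_vulgaris, Kluyveromyces_orientalis, Larix_arenarius, Meleagris_domesticus, Melursus_sapiens, Mus_rubra, Oncorhynchus_orientalis, Oryzias_major, Pseudotsuga_albus, Rattus_borealis, Salamandra_sylvestris, Salmonella_australis, Secale_orientalis, Solenopsis_orientalis, Streptococcus_bicolor, Taxidea_minor, Ursus_gracilis, Yersinia_australis

Tracing Ateles_vulgaris: it sits inside (Ateles_vulgaris,Salamandra_sylvestris).
Tracing Oryzias_major: it sits inside (Meleagris_domesticus,Oryzias_major).
Tracing Melursus_sapiens: it sits inside (Melursus_sapiens,((Meleagris_domesticus,Oryzias_major),(Secale_orientalis,Oncorhynchus_orientalis))).
The smallest clade enclosing all 3 is the whole tree (their MRCA is the root), so the answer is all 23 tips in alphabetical order.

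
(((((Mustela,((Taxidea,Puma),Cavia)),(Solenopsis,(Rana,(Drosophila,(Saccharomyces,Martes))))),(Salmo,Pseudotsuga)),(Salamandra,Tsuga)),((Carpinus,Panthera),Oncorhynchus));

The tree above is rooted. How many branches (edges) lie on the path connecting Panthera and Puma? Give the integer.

The MRCA of Panthera and Puma is the root of the tree.
From Panthera up to that node: 3 branches. From Puma up to the same node: 7 branches. Total: 3 + 7 = 10.

10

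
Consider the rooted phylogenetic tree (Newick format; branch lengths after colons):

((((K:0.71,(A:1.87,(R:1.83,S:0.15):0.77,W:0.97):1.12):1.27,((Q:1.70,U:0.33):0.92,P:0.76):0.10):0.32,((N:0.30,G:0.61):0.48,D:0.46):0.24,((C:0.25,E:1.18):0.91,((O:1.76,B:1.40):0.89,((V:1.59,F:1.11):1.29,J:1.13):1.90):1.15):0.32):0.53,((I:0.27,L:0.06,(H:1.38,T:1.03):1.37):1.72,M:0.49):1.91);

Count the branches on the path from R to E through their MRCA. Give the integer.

The MRCA of R and E is the node subtending (((K,(A,(R,S),W)),((Q,U),P)),((N,G),D),((C,E),((O,B),((V,F),J)))).
From R up to that node: 5 branches. From E up to the same node: 3 branches. Total: 5 + 3 = 8.

8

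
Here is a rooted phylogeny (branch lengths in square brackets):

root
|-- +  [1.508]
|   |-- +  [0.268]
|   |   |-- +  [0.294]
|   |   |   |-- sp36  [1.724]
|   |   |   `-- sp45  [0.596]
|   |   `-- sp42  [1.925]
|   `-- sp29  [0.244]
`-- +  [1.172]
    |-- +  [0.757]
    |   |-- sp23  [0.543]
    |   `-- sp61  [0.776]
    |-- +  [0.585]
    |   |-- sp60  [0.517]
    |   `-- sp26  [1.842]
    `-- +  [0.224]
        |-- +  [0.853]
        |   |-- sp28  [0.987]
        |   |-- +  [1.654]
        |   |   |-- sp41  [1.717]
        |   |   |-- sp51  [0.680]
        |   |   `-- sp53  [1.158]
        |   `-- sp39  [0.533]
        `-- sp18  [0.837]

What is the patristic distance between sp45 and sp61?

The path runs sp45 → … → MRCA → … → sp61; the MRCA is the root of the tree.
Branch lengths along that path: 0.596 + 0.294 + 0.268 + 1.508 + 1.172 + 0.757 + 0.776 = 5.371.

5.371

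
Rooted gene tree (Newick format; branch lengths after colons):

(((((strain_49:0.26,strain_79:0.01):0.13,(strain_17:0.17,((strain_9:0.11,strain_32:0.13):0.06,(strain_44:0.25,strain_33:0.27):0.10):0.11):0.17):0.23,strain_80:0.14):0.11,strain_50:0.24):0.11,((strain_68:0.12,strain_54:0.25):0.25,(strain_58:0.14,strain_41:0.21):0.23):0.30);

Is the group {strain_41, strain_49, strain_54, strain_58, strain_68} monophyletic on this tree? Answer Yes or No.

The MRCA of the listed taxa is the root, so the smallest clade containing them is the whole tree.
That clade also contains strain_17, strain_32, strain_33, strain_44, strain_50, strain_79, strain_80, strain_9, which are not in the proposed group, so the group is not monophyletic.

No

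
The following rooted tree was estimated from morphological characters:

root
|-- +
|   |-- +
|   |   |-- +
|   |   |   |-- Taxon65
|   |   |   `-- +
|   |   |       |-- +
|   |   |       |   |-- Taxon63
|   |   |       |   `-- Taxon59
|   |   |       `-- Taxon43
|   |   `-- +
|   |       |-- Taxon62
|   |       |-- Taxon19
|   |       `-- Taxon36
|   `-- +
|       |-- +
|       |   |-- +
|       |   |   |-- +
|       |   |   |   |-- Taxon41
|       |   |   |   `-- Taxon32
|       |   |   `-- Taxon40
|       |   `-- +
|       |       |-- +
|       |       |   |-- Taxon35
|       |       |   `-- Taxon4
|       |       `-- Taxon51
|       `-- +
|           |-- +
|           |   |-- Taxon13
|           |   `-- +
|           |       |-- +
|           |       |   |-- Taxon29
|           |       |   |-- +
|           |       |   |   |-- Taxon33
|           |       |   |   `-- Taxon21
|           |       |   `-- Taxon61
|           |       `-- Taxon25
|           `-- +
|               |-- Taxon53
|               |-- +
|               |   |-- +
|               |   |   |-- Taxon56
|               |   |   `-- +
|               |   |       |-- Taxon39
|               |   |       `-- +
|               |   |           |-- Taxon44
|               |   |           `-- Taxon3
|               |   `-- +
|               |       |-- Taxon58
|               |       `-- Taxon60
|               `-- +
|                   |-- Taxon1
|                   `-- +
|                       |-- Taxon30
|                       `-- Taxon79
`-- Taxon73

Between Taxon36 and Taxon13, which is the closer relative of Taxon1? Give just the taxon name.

The MRCA of Taxon1 and Taxon13 subtends ((Taxon13,((Taxon29,(Taxon33,Taxon21),Taxon61),Taxon25)),(Taxon53,((Taxon56,(Taxon39,(Taxon44,Taxon3))),(Taxon58,Taxon60)),(Taxon1,(Taxon30,Taxon79)))) (16 taxa).
The MRCA of Taxon1 and Taxon36 subtends (((Taxon65,((Taxon63,Taxon59),Taxon43)),(Taxon62,Taxon19,Taxon36)),((((Taxon41,Taxon32),Taxon40),((Taxon35,Taxon4),Taxon51)),((Taxon13,((Taxon29,(Taxon33,Taxon21),Taxon61),Taxon25)),(Taxon53,((Taxon56,(Taxon39,(Taxon44,Taxon3))),(Taxon58,Taxon60)),(Taxon1,(Taxon30,Taxon79)))))) (29 taxa).
The first is nested inside the second, so Taxon1 shares a more recent common ancestor with Taxon13.

Taxon13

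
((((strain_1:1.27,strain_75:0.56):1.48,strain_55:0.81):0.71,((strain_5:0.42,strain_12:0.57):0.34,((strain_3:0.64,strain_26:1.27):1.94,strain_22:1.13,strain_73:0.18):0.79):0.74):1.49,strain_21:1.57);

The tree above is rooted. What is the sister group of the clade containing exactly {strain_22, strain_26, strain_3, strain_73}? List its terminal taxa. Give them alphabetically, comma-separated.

strain_12, strain_5

The clade containing exactly {strain_22, strain_26, strain_3, strain_73} attaches to the tree at the node subtending ((strain_5,strain_12),((strain_3,strain_26),strain_22,strain_73)).
The other lineage descending from that same node — the sister group — is (strain_5,strain_12); its 2 tips in alphabetical order are the answer.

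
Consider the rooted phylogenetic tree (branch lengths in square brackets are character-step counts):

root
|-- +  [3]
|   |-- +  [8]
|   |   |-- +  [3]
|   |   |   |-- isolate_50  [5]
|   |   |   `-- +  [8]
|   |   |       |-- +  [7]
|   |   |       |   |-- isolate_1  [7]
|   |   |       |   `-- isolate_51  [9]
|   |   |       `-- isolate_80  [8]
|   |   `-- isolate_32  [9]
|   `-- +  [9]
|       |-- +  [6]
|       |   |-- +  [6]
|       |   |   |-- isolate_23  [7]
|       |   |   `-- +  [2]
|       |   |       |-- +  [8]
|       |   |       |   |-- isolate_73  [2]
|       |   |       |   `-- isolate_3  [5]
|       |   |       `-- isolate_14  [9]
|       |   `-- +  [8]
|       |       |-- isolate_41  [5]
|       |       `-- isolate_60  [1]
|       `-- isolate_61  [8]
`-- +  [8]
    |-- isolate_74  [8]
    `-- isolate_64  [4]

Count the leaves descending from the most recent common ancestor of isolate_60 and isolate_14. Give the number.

6

The MRCA of isolate_60 and isolate_14 is the node subtending ((isolate_23,((isolate_73,isolate_3),isolate_14)),(isolate_41,isolate_60)).
That clade contains 6 terminal taxa: isolate_14, isolate_23, isolate_3, isolate_41, isolate_60, isolate_73.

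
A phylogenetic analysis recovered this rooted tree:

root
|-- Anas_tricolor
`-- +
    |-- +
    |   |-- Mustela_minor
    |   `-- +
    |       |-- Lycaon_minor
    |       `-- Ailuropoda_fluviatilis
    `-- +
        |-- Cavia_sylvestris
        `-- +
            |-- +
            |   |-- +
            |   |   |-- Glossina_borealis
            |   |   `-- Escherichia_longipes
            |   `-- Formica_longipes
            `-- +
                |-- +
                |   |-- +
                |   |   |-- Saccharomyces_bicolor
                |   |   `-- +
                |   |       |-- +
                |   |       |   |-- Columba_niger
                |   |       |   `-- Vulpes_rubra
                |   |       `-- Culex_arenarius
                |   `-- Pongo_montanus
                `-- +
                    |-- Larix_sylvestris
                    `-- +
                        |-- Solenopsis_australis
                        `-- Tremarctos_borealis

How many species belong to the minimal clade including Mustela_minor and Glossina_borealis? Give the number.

15

The MRCA of Mustela_minor and Glossina_borealis is the node subtending ((Mustela_minor,(Lycaon_minor,Ailuropoda_fluviatilis)),(Cavia_sylvestris,(((Glossina_borealis,Escherichia_longipes),Formica_longipes),(((Saccharomyces_bicolor,((Columba_niger,Vulpes_rubra),Culex_arenarius)),Pongo_montanus),(Larix_sylvestris,(Solenopsis_australis,Tremarctos_borealis)))))).
That clade contains 15 terminal taxa: Ailuropoda_fluviatilis, Cavia_sylvestris, Columba_niger, Culex_arenarius, Escherichia_longipes, Formica_longipes, Glossina_borealis, Larix_sylvestris, Lycaon_minor, Mustela_minor, Pongo_montanus, Saccharomyces_bicolor, Solenopsis_australis, Tremarctos_borealis, Vulpes_rubra.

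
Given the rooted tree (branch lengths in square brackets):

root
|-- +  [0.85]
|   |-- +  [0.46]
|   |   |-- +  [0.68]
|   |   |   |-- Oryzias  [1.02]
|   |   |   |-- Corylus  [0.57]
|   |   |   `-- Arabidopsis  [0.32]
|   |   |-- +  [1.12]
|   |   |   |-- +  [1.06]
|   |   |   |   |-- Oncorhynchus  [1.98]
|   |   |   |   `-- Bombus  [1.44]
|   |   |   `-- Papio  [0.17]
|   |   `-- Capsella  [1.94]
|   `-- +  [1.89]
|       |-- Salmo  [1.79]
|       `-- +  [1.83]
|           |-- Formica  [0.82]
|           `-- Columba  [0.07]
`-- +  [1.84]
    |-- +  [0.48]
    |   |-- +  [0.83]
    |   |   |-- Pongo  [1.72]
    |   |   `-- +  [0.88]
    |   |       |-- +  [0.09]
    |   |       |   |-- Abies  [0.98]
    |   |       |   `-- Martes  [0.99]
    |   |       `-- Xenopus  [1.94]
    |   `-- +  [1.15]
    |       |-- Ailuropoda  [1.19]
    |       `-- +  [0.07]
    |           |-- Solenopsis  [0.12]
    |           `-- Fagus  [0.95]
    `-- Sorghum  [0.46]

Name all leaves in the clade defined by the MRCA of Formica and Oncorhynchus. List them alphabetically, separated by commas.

Tracing Formica: it sits inside (Formica,Columba).
Tracing Oncorhynchus: it sits inside (Oncorhynchus,Bombus).
The smallest clade enclosing both is (((Oryzias,Corylus,Arabidopsis),((Oncorhynchus,Bombus),Papio),Capsella),(Salmo,(Formica,Columba))); the answer is its 10 terminal taxa in alphabetical order.

Arabidopsis, Bombus, Capsella, Columba, Corylus, Formica, Oncorhynchus, Oryzias, Papio, Salmo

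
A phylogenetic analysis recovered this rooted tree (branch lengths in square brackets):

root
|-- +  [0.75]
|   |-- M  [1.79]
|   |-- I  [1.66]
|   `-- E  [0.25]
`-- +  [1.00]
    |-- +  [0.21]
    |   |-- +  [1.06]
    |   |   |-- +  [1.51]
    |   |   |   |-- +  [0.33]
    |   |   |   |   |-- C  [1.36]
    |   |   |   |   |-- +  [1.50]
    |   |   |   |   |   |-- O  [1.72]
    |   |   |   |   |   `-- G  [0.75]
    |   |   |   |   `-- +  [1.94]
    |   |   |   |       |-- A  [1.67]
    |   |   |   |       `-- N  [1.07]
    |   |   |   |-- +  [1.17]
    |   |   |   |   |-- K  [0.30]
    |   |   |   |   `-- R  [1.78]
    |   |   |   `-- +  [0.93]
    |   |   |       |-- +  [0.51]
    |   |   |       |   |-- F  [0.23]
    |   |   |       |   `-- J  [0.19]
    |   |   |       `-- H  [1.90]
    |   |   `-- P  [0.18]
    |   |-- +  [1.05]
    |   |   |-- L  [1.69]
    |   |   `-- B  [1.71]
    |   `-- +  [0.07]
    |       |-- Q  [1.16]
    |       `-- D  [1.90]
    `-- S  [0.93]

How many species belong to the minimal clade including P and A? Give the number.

The MRCA of P and A is the node subtending (((C,(O,G),(A,N)),(K,R),((F,J),H)),P).
That clade contains 11 terminal taxa: A, C, F, G, H, J, K, N, O, P, R.

11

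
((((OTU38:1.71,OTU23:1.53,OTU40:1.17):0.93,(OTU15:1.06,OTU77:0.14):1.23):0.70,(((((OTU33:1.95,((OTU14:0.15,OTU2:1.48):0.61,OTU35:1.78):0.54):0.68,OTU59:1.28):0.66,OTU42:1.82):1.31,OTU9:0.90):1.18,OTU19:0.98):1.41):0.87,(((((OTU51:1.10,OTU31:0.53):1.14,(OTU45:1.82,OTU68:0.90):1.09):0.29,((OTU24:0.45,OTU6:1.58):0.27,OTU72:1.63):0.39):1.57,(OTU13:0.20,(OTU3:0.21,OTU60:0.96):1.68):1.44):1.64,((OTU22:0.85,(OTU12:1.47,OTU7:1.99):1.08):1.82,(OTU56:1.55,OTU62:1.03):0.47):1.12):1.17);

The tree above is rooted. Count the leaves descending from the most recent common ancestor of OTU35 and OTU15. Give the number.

13

The MRCA of OTU35 and OTU15 is the node subtending (((OTU38,OTU23,OTU40),(OTU15,OTU77)),(((((OTU33,((OTU14,OTU2),OTU35)),OTU59),OTU42),OTU9),OTU19)).
That clade contains 13 terminal taxa: OTU14, OTU15, OTU19, OTU2, OTU23, OTU33, OTU35, OTU38, OTU40, OTU42, OTU59, OTU77, OTU9.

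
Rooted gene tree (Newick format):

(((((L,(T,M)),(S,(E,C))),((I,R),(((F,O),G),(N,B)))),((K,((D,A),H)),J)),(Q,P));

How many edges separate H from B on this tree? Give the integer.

The MRCA of H and B is the node subtending ((((L,(T,M)),(S,(E,C))),((I,R),(((F,O),G),(N,B)))),((K,((D,A),H)),J)).
From H up to that node: 4 branches. From B up to the same node: 5 branches. Total: 4 + 5 = 9.

9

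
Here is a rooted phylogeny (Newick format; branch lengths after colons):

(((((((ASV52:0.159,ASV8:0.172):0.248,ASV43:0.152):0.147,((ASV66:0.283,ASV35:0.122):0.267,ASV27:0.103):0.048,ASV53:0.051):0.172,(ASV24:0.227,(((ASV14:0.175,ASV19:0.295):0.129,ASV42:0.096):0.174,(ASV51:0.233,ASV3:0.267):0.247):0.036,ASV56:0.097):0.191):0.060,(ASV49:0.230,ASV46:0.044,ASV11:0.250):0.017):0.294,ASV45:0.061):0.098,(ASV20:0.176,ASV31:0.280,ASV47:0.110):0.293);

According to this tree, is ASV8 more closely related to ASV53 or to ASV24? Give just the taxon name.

The MRCA of ASV8 and ASV53 subtends (((ASV52,ASV8),ASV43),((ASV66,ASV35),ASV27),ASV53) (7 taxa).
The MRCA of ASV8 and ASV24 subtends ((((ASV52,ASV8),ASV43),((ASV66,ASV35),ASV27),ASV53),(ASV24,(((ASV14,ASV19),ASV42),(ASV51,ASV3)),ASV56)) (14 taxa).
The first is nested inside the second, so ASV8 shares a more recent common ancestor with ASV53.

ASV53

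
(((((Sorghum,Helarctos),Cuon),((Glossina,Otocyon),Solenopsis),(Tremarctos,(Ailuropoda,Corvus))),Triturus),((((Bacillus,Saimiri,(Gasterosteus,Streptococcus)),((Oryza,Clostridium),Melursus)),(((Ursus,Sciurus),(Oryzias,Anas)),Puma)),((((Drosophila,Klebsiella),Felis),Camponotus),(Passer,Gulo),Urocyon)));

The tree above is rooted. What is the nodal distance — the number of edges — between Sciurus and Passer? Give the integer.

8

The MRCA of Sciurus and Passer is the node subtending ((((Bacillus,Saimiri,(Gasterosteus,Streptococcus)),((Oryza,Clostridium),Melursus)),(((Ursus,Sciurus),(Oryzias,Anas)),Puma)),((((Drosophila,Klebsiella),Felis),Camponotus),(Passer,Gulo),Urocyon)).
From Sciurus up to that node: 5 branches. From Passer up to the same node: 3 branches. Total: 5 + 3 = 8.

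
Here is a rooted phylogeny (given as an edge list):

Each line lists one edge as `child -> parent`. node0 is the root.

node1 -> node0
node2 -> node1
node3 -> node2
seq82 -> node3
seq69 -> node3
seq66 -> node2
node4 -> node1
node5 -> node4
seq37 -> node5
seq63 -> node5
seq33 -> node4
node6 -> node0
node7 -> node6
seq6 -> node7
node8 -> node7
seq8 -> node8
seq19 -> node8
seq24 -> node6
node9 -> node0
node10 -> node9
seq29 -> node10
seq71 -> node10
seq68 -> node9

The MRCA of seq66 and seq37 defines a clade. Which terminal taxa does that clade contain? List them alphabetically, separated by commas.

Tracing seq66: it sits inside ((seq82,seq69),seq66).
Tracing seq37: it sits inside (seq37,seq63).
The smallest clade enclosing both is (((seq82,seq69),seq66),((seq37,seq63),seq33)); the answer is its 6 terminal taxa in alphabetical order.

seq33, seq37, seq63, seq66, seq69, seq82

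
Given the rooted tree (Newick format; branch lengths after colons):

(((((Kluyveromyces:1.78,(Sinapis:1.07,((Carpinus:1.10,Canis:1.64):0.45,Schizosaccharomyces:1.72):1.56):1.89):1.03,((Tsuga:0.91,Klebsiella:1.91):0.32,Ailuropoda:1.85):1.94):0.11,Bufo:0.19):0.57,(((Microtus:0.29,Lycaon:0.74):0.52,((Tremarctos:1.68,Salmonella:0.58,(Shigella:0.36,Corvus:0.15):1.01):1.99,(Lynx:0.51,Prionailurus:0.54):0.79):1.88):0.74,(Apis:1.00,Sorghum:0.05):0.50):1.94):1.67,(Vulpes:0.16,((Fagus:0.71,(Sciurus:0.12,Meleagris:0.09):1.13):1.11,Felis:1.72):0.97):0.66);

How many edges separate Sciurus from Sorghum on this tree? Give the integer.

The MRCA of Sciurus and Sorghum is the root of the tree.
From Sciurus up to that node: 5 branches. From Sorghum up to the same node: 4 branches. Total: 5 + 4 = 9.

9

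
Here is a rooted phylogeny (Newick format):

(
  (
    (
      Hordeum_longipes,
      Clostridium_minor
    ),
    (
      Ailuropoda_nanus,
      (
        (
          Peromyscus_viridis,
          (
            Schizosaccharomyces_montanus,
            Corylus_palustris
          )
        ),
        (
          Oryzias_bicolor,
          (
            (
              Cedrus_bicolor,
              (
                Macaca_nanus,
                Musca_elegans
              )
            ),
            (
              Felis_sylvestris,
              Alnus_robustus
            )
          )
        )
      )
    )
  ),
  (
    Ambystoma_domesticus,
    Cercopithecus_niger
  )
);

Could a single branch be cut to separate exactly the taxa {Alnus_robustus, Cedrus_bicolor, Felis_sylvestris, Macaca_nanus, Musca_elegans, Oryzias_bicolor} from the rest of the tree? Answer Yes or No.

Yes

The most recent common ancestor of these taxa subtends (Oryzias_bicolor,((Cedrus_bicolor,(Macaca_nanus,Musca_elegans)),(Felis_sylvestris,Alnus_robustus))).
That clade has exactly 6 tips — every listed taxon and nothing else — so the group is monophyletic.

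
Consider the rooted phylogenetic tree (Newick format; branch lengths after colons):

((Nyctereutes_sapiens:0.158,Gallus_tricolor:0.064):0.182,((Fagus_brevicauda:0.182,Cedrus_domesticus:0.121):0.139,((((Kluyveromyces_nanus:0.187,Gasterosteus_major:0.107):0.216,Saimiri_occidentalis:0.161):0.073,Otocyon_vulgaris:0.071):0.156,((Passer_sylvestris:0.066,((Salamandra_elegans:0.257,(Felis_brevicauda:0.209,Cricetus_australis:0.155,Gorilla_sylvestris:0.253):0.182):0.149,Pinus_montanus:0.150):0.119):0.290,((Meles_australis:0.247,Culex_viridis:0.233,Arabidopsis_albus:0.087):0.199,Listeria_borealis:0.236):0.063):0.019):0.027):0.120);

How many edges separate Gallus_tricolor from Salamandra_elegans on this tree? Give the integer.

9

The MRCA of Gallus_tricolor and Salamandra_elegans is the root of the tree.
From Gallus_tricolor up to that node: 2 branches. From Salamandra_elegans up to the same node: 7 branches. Total: 2 + 7 = 9.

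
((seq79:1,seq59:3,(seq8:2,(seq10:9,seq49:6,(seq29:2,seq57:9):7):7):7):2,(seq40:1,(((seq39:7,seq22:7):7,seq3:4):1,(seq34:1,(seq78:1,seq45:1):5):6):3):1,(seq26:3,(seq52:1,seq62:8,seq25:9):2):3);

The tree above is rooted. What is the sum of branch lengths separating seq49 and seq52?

The path runs seq49 → … → MRCA → … → seq52; the MRCA is the root of the tree.
Branch lengths along that path: 6 + 7 + 7 + 2 + 3 + 2 + 1 = 28.

28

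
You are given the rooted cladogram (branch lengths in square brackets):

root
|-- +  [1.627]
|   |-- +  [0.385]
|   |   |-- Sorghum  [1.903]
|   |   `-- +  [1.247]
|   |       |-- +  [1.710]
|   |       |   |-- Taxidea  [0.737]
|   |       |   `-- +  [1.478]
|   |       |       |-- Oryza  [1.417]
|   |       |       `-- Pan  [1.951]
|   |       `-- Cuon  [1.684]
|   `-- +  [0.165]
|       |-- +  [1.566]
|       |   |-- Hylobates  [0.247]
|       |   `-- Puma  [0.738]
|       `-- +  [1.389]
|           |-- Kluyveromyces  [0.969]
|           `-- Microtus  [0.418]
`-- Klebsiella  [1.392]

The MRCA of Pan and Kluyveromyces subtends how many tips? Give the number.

9

The MRCA of Pan and Kluyveromyces is the node subtending ((Sorghum,((Taxidea,(Oryza,Pan)),Cuon)),((Hylobates,Puma),(Kluyveromyces,Microtus))).
That clade contains 9 terminal taxa: Cuon, Hylobates, Kluyveromyces, Microtus, Oryza, Pan, Puma, Sorghum, Taxidea.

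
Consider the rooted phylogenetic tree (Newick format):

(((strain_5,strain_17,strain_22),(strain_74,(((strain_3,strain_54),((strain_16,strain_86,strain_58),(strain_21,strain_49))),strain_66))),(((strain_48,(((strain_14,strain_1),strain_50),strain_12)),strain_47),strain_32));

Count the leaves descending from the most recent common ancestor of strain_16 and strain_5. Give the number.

12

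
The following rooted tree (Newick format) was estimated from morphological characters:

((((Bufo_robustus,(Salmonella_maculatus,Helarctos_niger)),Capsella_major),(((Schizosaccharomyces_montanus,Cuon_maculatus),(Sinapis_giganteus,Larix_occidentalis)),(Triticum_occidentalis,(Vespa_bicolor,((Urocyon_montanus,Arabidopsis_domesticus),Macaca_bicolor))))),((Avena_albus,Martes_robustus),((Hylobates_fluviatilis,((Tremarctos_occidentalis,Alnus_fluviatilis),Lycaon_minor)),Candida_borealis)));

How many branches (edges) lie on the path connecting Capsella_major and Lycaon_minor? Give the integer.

The MRCA of Capsella_major and Lycaon_minor is the root of the tree.
From Capsella_major up to that node: 3 branches. From Lycaon_minor up to the same node: 5 branches. Total: 3 + 5 = 8.

8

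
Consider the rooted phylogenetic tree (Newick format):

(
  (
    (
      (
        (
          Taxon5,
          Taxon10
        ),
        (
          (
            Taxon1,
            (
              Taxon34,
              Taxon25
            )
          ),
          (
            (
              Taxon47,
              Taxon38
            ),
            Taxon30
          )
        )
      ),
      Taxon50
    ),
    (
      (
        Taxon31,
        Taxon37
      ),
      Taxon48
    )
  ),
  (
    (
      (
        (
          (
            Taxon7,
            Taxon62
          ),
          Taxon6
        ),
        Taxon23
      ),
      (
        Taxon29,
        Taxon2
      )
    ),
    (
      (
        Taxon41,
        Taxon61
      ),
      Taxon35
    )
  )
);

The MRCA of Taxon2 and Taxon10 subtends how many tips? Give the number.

The MRCA of Taxon2 and Taxon10 is the root, so the clade is the entire tree.
That clade contains 21 terminal taxa: Taxon1, Taxon10, Taxon2, Taxon23, Taxon25, Taxon29, Taxon30, Taxon31, Taxon34, Taxon35, Taxon37, Taxon38, Taxon41, Taxon47, Taxon48, Taxon5, Taxon50, Taxon6, Taxon61, Taxon62, Taxon7.

21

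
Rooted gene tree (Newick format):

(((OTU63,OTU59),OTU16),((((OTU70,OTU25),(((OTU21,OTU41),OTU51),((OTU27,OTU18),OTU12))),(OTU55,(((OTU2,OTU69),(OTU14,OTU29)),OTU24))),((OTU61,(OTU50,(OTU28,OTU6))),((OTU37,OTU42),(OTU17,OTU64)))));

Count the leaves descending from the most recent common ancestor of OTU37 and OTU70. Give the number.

22

The MRCA of OTU37 and OTU70 is the node subtending ((((OTU70,OTU25),(((OTU21,OTU41),OTU51),((OTU27,OTU18),OTU12))),(OTU55,(((OTU2,OTU69),(OTU14,OTU29)),OTU24))),((OTU61,(OTU50,(OTU28,OTU6))),((OTU37,OTU42),(OTU17,OTU64)))).
That clade contains 22 terminal taxa: OTU12, OTU14, OTU17, OTU18, OTU2, OTU21, OTU24, OTU25, OTU27, OTU28, OTU29, OTU37, OTU41, OTU42, OTU50, OTU51, OTU55, OTU6, OTU61, OTU64, OTU69, OTU70.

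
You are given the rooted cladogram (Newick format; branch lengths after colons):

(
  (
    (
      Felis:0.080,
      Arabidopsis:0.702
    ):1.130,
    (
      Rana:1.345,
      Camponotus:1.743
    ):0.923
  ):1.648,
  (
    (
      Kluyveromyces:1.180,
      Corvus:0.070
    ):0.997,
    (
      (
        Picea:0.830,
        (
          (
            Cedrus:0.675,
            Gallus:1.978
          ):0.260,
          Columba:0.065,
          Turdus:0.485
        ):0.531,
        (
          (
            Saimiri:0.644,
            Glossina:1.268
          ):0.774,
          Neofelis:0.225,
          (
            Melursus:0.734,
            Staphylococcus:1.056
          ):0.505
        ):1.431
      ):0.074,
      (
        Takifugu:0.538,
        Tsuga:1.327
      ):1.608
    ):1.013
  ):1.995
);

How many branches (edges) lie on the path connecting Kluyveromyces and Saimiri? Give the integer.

The MRCA of Kluyveromyces and Saimiri is the node subtending ((Kluyveromyces,Corvus),((Picea,((Cedrus,Gallus),Columba,Turdus),((Saimiri,Glossina),Neofelis,(Melursus,Staphylococcus))),(Takifugu,Tsuga))).
From Kluyveromyces up to that node: 2 branches. From Saimiri up to the same node: 5 branches. Total: 2 + 5 = 7.

7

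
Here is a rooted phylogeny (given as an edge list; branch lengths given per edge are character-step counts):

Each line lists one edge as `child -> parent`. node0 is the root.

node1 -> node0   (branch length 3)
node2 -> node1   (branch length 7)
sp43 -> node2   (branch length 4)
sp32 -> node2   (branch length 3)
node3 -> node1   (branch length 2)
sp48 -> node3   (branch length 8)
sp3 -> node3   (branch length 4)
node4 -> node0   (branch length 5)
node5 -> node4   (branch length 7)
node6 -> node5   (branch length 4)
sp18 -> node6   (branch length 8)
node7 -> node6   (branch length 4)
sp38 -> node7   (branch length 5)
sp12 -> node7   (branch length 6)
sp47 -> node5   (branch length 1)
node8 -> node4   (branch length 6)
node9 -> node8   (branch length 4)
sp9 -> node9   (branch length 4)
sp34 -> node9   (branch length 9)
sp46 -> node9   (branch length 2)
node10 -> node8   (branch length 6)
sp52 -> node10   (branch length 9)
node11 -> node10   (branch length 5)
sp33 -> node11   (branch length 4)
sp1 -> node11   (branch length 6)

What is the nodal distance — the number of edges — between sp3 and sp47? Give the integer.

The MRCA of sp3 and sp47 is the root of the tree.
From sp3 up to that node: 3 branches. From sp47 up to the same node: 3 branches. Total: 3 + 3 = 6.

6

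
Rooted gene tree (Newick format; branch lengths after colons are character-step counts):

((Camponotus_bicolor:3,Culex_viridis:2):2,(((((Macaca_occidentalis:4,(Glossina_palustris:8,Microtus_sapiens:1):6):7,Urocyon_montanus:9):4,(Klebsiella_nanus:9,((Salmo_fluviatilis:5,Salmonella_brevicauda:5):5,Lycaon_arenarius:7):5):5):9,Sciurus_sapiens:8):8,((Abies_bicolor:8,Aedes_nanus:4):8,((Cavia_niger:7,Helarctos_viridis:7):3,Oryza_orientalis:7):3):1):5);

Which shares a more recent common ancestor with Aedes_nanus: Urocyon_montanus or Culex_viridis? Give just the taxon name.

Urocyon_montanus

The MRCA of Aedes_nanus and Urocyon_montanus subtends (((((Macaca_occidentalis,(Glossina_palustris,Microtus_sapiens)),Urocyon_montanus),(Klebsiella_nanus,((Salmo_fluviatilis,Salmonella_brevicauda),Lycaon_arenarius))),Sciurus_sapiens),((Abies_bicolor,Aedes_nanus),((Cavia_niger,Helarctos_viridis),Oryza_orientalis))) (14 taxa).
The MRCA of Aedes_nanus and Culex_viridis is the root, subtending the entire tree (16 taxa).
The first is nested inside the second, so Aedes_nanus shares a more recent common ancestor with Urocyon_montanus.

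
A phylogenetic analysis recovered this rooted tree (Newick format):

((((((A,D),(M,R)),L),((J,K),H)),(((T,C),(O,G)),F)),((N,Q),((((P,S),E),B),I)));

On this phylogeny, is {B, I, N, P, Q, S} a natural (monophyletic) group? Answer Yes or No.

No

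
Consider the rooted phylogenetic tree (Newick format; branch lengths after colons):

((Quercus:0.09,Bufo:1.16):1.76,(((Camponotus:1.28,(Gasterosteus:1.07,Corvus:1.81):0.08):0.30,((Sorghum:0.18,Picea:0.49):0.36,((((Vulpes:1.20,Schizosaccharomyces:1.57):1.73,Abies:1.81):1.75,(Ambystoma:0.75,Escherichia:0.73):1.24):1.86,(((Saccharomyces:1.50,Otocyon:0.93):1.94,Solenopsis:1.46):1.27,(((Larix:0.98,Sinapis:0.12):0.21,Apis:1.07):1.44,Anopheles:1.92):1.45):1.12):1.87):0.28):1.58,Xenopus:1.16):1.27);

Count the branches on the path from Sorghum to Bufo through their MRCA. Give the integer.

7

The MRCA of Sorghum and Bufo is the root of the tree.
From Sorghum up to that node: 5 branches. From Bufo up to the same node: 2 branches. Total: 5 + 2 = 7.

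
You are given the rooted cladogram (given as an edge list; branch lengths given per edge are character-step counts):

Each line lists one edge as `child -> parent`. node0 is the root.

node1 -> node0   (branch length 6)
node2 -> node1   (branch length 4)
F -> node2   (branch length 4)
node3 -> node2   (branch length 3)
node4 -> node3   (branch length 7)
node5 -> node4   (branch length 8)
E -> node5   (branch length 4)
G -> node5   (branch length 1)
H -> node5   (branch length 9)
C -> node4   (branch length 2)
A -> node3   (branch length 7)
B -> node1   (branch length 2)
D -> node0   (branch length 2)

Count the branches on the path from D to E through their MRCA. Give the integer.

7

The MRCA of D and E is the root of the tree.
From D up to that node: 1 branch. From E up to the same node: 6 branches. Total: 1 + 6 = 7.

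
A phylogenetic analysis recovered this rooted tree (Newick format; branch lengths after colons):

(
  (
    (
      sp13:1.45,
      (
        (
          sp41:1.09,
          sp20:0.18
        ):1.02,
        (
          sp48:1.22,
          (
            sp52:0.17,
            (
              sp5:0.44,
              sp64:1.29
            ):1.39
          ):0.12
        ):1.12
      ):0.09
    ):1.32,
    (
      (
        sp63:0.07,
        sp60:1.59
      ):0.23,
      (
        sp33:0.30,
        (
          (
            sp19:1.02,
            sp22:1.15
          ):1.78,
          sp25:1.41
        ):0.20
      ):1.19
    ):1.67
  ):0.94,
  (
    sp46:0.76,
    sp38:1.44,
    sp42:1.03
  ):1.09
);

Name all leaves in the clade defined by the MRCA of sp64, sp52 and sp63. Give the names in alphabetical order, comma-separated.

sp13, sp19, sp20, sp22, sp25, sp33, sp41, sp48, sp5, sp52, sp60, sp63, sp64

Tracing sp64: it sits inside (sp5,sp64).
Tracing sp52: it sits inside (sp52,(sp5,sp64)).
Tracing sp63: it sits inside (sp63,sp60).
The smallest clade enclosing all 3 is ((sp13,((sp41,sp20),(sp48,(sp52,(sp5,sp64))))),((sp63,sp60),(sp33,((sp19,sp22),sp25)))); the answer is its 13 terminal taxa in alphabetical order.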